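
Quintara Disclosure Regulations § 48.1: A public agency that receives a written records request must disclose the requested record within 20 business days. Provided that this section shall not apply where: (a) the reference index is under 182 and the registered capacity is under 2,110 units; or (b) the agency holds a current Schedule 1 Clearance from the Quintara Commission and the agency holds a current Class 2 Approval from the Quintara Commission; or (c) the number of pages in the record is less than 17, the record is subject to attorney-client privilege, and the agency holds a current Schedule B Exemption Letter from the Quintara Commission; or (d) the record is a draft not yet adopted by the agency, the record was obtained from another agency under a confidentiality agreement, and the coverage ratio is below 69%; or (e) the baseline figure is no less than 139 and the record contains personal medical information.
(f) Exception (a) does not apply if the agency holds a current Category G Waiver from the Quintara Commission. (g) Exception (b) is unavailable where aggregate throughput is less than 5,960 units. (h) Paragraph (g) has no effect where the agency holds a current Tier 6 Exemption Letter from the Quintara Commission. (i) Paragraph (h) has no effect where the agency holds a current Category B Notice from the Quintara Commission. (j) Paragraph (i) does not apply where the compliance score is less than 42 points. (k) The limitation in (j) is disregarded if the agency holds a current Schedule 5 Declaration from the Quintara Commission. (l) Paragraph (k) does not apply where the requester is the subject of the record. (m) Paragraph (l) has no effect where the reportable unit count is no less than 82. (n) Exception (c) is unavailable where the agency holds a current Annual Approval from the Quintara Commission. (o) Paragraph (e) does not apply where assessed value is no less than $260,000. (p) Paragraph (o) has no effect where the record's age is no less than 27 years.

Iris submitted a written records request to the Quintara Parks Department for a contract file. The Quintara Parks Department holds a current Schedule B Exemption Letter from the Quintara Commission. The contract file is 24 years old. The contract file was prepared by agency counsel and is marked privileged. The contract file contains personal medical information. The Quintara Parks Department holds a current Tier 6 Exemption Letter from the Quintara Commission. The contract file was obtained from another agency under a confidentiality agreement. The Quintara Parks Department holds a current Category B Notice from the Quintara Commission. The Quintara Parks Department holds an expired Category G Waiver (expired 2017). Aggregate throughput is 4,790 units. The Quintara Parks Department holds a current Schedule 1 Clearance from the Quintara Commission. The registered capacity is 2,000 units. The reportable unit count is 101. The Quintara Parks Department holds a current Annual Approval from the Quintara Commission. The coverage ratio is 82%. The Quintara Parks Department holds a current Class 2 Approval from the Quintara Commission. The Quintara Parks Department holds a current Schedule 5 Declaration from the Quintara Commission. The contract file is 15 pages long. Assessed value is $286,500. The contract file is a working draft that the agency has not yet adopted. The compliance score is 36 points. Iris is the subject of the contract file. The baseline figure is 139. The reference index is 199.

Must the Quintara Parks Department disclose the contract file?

Yes — the Quintara Parks Department must disclose the contract file.

Exception (a) does not apply: the reference index is 199, not under 182.
Exception (b)'s conditions are all satisfied: a current Schedule 1 Clearance is held; a current Class 2 Approval is held. But applying paragraphs (g)–(m): (g) operates against (b): aggregate throughput is 4,790 units, less than the 5,960 units limit. (h) is engaged (a current Tier 6 Exemption Letter is held), but is displaced by (i): (i) operates against (h): a current Category B Notice is held. (j) would limit (i) — the compliance score is 36 points, less than the 42 points limit — but (k) sets (j) aside: (k) is engaged — a current Schedule 5 Declaration is held. (l) would limit (k) — Iris is the subject of the contract file — but (m) sets (l) aside: (m) operates against (l): the reportable unit count is 101, meeting the 82 threshold. (b) is therefore removed.
Exception (c)'s conditions are all satisfied: the number of pages in the record is 15, less than the 17 limit; the contract file is privileged; a current Schedule B Exemption Letter is held. However, paragraph (n) must be considered: (n) operates against (c): a current Annual Approval is held. So (c) is unavailable.
Exception (d) fails — the coverage ratio is 82%, not below 69%.
Exception (e)'s conditions are all satisfied: the baseline figure is 139, meeting the 139 threshold; the contract file contains personal medical information. But: (o) operates against (e): assessed value is $286,500, meeting the $260,000 threshold. (p) does not operate here (the record's age is 24 years, short of 27 years), so (o) stands. So (e) is unavailable.
Every exception is unavailable, so the rule governs.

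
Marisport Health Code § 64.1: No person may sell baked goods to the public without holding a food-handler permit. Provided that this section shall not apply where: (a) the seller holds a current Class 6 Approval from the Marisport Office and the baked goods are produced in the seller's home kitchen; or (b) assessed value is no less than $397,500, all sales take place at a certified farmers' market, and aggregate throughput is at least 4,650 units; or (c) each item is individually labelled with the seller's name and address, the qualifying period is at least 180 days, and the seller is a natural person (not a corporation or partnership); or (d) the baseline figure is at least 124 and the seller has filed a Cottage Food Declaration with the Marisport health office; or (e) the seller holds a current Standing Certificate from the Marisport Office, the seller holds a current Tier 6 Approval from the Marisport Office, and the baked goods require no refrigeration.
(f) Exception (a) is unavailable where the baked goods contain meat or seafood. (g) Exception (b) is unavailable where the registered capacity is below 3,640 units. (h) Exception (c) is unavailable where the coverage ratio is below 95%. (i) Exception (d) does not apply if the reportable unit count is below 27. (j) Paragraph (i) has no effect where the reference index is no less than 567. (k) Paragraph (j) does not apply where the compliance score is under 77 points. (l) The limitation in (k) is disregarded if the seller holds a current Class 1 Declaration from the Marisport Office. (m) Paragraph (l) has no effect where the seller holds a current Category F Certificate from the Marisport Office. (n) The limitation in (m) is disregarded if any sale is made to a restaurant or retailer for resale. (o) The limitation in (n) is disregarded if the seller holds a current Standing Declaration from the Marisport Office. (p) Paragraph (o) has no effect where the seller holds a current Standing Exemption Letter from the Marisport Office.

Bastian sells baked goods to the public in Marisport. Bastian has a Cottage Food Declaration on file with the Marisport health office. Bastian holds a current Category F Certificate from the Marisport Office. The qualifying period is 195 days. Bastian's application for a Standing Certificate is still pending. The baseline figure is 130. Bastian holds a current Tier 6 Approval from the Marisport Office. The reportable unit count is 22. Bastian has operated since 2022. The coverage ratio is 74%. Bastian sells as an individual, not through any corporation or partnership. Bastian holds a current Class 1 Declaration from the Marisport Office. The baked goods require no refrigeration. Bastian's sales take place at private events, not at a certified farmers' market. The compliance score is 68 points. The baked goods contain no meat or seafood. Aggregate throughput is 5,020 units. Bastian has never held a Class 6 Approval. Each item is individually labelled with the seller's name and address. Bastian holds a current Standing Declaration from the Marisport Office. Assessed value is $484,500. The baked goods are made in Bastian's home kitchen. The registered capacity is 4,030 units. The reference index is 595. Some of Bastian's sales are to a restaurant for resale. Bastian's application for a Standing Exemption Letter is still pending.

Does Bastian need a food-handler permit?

Exception (a) does not apply: no current Class 6 Approval is held.
Exception (b) fails — sales are at private events, not a certified farmers' market.
Exception (c): items are individually labelled; the qualifying period is 195 days, meeting the 180 days threshold; the seller is a natural person — every condition holds. But: (h) is engaged — the coverage ratio is 74%, below the 95% limit. Exception (c) does not apply.
Exception (d)'s conditions are all satisfied: the baseline figure is 130, meeting the 124 threshold; a Cottage Food Declaration is on file. But applying paragraphs (i)–(p): (i) operates against (d): the reportable unit count is 22, below the 27 limit. (j) applies (the reference index is 595, meeting the 567 threshold), but yields to (k): (k) is engaged — the compliance score is 68 points, under the 77 points limit. (l) would limit (k) — a current Class 1 Declaration is held — but (m) sets (l) aside: (m) operates against (l): a current Category F Certificate is held. (n) is engaged (some sales are to a restaurant for resale), but is set aside by (o): (o) is engaged — a current Standing Declaration is held. (p), which would lift (o), is not engaged — the Standing Exemption Letter is not current. (d) is therefore removed.
Exception (e) fails — the Standing Certificate is not current.
No exception displaces § 64.1.

Yes — Bastian must hold a food-handler permit.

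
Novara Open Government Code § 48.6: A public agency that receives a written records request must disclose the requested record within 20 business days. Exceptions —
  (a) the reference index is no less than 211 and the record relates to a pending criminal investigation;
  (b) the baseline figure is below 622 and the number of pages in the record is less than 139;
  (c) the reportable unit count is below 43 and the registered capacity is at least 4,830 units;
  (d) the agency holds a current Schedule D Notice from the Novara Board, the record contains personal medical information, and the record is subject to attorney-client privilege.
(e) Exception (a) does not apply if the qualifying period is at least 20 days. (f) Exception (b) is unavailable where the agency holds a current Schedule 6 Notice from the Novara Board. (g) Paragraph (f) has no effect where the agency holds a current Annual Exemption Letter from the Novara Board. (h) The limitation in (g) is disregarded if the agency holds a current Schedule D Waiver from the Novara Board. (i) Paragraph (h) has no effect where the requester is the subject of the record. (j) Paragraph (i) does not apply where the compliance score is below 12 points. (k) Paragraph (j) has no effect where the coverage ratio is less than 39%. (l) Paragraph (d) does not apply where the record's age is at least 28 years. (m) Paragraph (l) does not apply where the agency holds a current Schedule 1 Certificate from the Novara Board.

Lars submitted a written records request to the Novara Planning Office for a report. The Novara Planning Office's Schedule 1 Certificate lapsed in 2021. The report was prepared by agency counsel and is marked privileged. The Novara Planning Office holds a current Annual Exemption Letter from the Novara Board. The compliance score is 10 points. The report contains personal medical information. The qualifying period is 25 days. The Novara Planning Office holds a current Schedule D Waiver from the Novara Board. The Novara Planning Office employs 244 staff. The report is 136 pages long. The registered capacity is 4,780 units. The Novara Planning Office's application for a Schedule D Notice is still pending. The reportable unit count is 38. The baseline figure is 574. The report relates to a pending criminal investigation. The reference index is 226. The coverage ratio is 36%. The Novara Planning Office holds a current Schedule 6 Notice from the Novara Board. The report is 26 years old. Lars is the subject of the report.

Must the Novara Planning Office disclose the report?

Exception (a) is satisfied on its face — the reference index is 226, meeting the 211 threshold; the report relates to a pending investigation. But applying paragraph (e): (e) operates against (a): the qualifying period is 25 days, meeting the 20 days threshold. Exception (a) does not apply.
All of (b)'s requirements are met (the baseline figure is 574, below the 622 limit; the number of pages in the record is 136, less than the 139 limit). As to paragraphs (f)–(k): (f) operates (a current Schedule 6 Notice is held), but is set aside by (g): (g) is triggered — a current Annual Exemption Letter is held. (h) would limit (g) — a current Schedule D Waiver is held — but (i) sets (h) aside: (i) is triggered — Lars is the subject of the report. (j) would limit (i) — the compliance score is 10 points, below the 12 points limit — but (k) sets (j) aside: (k) operates against (j): the coverage ratio is 36%, less than the 39% limit. (b) remains available.
Exception (c) fails — the registered capacity is 4,780 units, short of 4,830 units.
Exception (d) does not apply: there is no Schedule D Notice in force.

No — exception (b) applies; the Novara Planning Office is not required to disclose the report.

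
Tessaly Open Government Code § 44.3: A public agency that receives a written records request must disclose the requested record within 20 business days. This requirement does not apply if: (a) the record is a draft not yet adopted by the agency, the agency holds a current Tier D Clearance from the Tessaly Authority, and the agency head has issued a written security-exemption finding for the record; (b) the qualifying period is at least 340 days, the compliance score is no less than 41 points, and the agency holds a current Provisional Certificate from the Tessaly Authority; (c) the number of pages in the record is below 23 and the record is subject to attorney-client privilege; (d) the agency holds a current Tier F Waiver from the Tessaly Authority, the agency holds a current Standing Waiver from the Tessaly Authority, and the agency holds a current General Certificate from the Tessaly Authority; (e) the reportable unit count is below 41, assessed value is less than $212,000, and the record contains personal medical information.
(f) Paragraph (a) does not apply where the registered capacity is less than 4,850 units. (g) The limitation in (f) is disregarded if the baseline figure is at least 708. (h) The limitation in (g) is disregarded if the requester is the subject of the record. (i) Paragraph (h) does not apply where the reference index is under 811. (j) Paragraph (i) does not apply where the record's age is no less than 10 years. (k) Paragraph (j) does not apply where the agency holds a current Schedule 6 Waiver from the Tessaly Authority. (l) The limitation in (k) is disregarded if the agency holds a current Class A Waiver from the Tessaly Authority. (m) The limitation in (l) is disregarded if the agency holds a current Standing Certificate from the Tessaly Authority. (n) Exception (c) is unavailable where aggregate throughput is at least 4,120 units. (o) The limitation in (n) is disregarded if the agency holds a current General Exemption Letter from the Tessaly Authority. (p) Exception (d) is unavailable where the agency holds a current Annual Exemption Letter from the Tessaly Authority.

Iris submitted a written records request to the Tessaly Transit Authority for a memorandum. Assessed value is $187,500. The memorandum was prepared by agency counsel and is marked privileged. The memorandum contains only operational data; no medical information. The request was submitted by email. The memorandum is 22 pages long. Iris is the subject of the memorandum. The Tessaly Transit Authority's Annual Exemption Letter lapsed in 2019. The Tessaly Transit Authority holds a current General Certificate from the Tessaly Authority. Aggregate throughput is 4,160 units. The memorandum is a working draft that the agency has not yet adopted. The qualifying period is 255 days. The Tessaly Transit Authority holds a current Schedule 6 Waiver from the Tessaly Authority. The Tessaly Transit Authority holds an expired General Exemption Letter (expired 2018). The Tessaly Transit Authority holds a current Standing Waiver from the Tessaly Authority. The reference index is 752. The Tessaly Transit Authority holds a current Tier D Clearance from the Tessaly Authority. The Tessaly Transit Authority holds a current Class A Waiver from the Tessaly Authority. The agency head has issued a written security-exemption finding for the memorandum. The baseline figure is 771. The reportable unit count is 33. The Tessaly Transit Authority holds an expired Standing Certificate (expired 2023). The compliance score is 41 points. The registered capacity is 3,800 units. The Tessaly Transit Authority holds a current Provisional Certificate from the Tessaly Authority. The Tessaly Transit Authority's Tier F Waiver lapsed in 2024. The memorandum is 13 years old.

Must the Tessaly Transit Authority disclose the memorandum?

Exception (a)'s conditions are all satisfied: the memorandum is an unadopted draft; a current Tier D Clearance is held; a written security-exemption finding has been issued. However, paragraphs (f)–(m) must be considered: (f) operates against (a): the registered capacity is 3,800 units, less than the 4,850 units limit. (g) would limit (f) — the baseline figure is 771, meeting the 708 threshold — but (h) sets (g) aside: (h) is triggered — Iris is the subject of the memorandum. (i) operates (the reference index is 752, under the 811 limit), but yields to (j): (j) operates against (i): the record's age is 13 years, meeting the 10 years threshold. (k) would limit (j) — a current Schedule 6 Waiver is held — but (l) sets (k) aside: (l) operates against (k): a current Class A Waiver is held. (m) is not engaged (no current Standing Certificate is held), so (l) stands. Exception (a) does not apply.
Exception (b) fails — the qualifying period is 255 days, short of 340 days.
Exception (c) is satisfied on its face — the number of pages in the record is 22, below the 23 limit; the memorandum is privileged. However, paragraphs (n)–(o) must be considered: (n) is engaged — aggregate throughput is 4,160 units, meeting the 4,120 units threshold. (o), which would lift (n), is not engaged — no current General Exemption Letter is held. Exception (c) does not apply.
Exception (d) fails — there is no Tier F Waiver in force.
Exception (e) does not apply: the memorandum contains only operational data.
No exception applies. The general rule governs.

Yes — the Tessaly Transit Authority must disclose the memorandum.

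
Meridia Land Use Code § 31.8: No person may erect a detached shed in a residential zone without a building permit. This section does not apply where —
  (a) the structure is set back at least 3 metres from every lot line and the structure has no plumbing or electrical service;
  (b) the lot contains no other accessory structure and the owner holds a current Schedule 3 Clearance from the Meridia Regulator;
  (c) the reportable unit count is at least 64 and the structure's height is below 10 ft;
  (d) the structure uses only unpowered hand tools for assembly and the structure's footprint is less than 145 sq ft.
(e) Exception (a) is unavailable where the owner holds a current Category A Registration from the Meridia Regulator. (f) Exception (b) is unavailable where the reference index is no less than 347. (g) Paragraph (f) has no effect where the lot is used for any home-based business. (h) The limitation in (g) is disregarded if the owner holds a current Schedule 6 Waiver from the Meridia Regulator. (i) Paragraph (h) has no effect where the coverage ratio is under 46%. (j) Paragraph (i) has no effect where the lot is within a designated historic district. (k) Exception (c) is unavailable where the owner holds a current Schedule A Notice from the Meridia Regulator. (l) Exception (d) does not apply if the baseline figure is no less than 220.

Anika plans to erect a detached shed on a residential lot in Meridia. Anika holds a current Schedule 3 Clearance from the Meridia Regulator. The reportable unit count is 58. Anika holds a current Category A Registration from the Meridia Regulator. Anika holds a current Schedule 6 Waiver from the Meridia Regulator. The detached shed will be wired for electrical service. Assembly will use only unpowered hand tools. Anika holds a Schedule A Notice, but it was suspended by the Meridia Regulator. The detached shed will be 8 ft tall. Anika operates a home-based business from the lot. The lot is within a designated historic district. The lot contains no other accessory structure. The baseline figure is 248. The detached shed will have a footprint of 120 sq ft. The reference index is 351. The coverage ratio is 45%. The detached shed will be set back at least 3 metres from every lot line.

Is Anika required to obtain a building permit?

Exception (a) fails — electrical service is planned.
Exception (b): the lot has no other accessory structure; a current Schedule 3 Clearance is held — every condition holds. Turning to paragraphs (f)–(j): (f) applies — the reference index is 351, meeting the 347 threshold. (g) would limit (f) — a home-based business operates on the lot — but (h) sets (g) aside: (h) is triggered — a current Schedule 6 Waiver is held. (i) would limit (h) — the coverage ratio is 45%, under the 46% limit — but (j) sets (i) aside: (j) operates against (i): the lot is in a historic district. Exception (b) does not apply.
Exception (c) fails — the reportable unit count is 58, short of 64.
Exception (d)'s conditions are all satisfied: assembly uses only hand tools; the structure's footprint is 120 sq ft, less than the 145 sq ft limit. But: (l) operates against (d): the baseline figure is 248, meeting the 220 threshold. Exception (d) does not apply.
None of the exceptions is available; § 31.8 applies in full.

Yes — Anika must obtain a building permit.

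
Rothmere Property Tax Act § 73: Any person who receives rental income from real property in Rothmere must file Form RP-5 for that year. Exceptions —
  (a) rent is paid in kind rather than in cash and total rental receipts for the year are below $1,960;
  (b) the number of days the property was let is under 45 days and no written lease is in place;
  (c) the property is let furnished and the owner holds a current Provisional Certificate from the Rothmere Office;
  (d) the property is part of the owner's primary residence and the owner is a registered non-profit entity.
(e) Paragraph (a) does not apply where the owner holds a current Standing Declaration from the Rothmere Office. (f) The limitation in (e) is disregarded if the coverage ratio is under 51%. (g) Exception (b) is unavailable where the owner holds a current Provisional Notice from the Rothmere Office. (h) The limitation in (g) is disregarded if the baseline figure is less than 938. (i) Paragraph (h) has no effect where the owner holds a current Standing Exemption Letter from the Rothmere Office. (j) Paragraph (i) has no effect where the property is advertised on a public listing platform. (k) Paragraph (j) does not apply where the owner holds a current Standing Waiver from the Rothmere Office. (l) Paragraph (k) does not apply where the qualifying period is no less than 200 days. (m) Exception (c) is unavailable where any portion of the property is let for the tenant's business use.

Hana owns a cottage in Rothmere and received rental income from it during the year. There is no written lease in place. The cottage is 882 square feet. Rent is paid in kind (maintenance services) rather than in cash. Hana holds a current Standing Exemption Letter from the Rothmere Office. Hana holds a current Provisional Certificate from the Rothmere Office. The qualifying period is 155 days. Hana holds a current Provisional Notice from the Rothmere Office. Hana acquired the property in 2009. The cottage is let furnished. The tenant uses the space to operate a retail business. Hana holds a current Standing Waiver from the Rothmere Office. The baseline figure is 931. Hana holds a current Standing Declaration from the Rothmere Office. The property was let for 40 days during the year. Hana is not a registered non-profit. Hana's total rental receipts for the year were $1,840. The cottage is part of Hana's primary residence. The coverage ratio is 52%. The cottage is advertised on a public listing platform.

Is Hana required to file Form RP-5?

Yes — Hana must file Form RP-5.

Exception (a)'s conditions are all satisfied: rent is paid in kind; total rental receipts for the year are $1,840, below the $1,960 limit. But: (e) operates against (a): a current Standing Declaration is held. (f) is not triggered (the coverage ratio is 52%, not under 51%), so (e) stands. (a) is therefore removed.
Exception (b) is satisfied on its face — the number of days the property was let is 40 days, under the 45 days limit; there is no written lease. Turning to paragraphs (g)–(l): (g) operates against (b): a current Provisional Notice is held. (h) operates (the baseline figure is 931, less than the 938 limit), but yields to (i): (i) is engaged — a current Standing Exemption Letter is held. (j) would limit (i) — the property is publicly advertised — but (k) sets (j) aside: (k) operates against (j): a current Standing Waiver is held. (l), which would lift (k), is inapplicable — the qualifying period is 155 days, short of 200 days. (b) is therefore removed.
Exception (c): the property is let furnished; a current Provisional Certificate is held — every condition holds. But applying paragraph (m): (m) is triggered — the space is let for business use. Exception (c) does not apply.
Exception (d) fails — Hana is not a registered non-profit.
No exception is made out. Hana falls within the general rule.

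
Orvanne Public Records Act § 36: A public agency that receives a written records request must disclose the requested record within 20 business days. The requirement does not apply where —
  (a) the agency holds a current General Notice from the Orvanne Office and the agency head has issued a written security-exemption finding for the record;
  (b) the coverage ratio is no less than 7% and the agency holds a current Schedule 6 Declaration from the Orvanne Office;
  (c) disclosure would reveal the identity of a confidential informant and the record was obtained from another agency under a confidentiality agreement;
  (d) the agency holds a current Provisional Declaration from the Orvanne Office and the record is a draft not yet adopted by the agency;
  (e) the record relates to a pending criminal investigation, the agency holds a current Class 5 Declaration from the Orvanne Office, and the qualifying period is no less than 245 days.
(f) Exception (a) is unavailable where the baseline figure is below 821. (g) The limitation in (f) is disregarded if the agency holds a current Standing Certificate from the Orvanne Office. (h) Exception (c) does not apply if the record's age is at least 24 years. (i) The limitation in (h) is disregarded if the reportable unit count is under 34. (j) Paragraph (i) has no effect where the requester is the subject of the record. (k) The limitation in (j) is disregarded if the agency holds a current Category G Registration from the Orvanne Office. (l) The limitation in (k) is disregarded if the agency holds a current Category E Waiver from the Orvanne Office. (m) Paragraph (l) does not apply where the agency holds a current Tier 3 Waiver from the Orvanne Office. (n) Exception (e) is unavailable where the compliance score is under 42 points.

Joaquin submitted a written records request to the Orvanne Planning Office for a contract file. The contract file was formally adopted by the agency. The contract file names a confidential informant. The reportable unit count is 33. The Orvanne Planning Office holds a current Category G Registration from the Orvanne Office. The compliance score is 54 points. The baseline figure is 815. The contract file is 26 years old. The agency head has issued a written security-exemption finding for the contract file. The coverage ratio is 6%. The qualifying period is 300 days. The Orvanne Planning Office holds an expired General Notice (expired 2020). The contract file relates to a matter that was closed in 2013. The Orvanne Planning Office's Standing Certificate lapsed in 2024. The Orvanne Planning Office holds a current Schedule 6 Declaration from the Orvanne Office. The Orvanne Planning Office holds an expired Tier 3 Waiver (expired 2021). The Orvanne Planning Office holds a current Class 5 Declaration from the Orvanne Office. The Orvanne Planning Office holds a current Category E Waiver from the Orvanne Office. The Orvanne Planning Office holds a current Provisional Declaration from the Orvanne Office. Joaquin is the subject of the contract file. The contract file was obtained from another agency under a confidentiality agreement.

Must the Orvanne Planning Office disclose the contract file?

Exception (a) does not apply: the General Notice is not current.
Exception (b) fails — the coverage ratio is 6%, short of 7%.
Exception (c)'s conditions are all satisfied: the contract file names a confidential informant; the contract file was obtained under a confidentiality agreement. Turning to paragraphs (h)–(m): (h) operates against (c): the record's age is 26 years, meeting the 24 years threshold. (i) operates (the reportable unit count is 33, under the 34 limit), but is itself disapplied by (j): (j) operates against (i): Joaquin is the subject of the contract file. (k) would limit (j) — a current Category G Registration is held — but (l) sets (k) aside: (l) applies — a current Category E Waiver is held. (m), which would lift (l), is inapplicable — the Tier 3 Waiver is not current. Exception (c) does not apply.
Exception (d) requires that the record is a draft not yet adopted by the agency; but the contract file has been formally adopted, so (d) is unavailable.
Exception (e) does not apply: the contract file relates to a closed matter.
No exception is made out. the Orvanne Planning Office falls within the general rule.

Yes — the Orvanne Planning Office must disclose the contract file.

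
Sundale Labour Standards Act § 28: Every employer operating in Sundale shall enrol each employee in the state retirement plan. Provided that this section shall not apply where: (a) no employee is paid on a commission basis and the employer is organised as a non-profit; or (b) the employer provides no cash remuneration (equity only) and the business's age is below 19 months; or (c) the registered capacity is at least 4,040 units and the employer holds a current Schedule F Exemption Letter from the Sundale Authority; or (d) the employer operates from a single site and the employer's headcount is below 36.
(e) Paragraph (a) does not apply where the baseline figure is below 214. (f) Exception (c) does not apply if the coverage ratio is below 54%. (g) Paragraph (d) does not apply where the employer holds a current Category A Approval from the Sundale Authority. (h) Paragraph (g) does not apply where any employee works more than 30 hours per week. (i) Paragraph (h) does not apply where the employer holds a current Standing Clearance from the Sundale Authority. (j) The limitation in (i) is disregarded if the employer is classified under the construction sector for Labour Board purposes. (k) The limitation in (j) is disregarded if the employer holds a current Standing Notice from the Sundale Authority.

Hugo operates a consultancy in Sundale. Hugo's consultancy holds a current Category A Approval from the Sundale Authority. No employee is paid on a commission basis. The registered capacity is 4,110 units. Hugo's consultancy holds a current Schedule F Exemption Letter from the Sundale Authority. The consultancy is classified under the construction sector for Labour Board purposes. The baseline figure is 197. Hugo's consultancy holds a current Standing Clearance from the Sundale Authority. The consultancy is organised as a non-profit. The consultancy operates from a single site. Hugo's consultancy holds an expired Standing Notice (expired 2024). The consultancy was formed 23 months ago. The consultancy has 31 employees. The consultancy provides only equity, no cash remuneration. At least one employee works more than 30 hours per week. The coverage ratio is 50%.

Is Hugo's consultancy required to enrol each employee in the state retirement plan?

All of (a)'s requirements are met (no employee is paid on commission; the employer is a non-profit). Turning to paragraph (e): (e) operates — the baseline figure is 197, below the 214 limit. So (a) is unavailable.
Exception (b) requires that the business's age is below 19 months; but the business's age is 23 months, not below 19 months, so (b) is unavailable.
Exception (c) is satisfied on its face — the registered capacity is 4,110 units, meeting the 4,040 units threshold; a current Schedule F Exemption Letter is held. However, paragraph (f) must be considered: (f) is engaged — the coverage ratio is 50%, below the 54% limit. So (c) is unavailable.
All of (d)'s requirements are met (the employer operates from a single site; the employer's headcount is 31, below the 36 limit). Applying paragraphs (g)–(k): (g) would limit (d) — a current Category A Approval is held — but (h) sets (g) aside: (h) is triggered — at least one employee exceeds 30 hours/week. (i) would limit (h) — a current Standing Clearance is held — but (j) sets (i) aside: (j) is engaged — the consultancy is classified under the construction sector. (k), which would lift (j), is not engaged — there is no Standing Notice in force. So (d) applies.

No — exception (d) applies; Hugo's consultancy is not required to enrol each employee in the state retirement plan.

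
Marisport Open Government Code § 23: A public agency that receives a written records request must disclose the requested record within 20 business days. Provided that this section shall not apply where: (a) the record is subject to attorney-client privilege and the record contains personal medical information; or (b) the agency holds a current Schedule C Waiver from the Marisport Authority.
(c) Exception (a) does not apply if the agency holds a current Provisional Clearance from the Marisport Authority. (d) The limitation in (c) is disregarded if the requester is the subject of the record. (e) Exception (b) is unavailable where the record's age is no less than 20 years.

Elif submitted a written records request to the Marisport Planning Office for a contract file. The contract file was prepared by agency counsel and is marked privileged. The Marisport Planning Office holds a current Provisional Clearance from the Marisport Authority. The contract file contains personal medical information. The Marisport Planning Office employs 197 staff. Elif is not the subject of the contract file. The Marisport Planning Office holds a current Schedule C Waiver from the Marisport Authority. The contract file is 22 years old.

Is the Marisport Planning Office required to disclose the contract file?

Exception (a)'s conditions are all satisfied: the contract file is privileged; the contract file contains personal medical information. Turning to paragraphs (c)–(d): (c) operates against (a): a current Provisional Clearance is held. (d) is not triggered (Elif is not the subject of the contract file), so (c) stands. Exception (a) does not apply.
Exception (b)'s conditions are all satisfied: a current Schedule C Waiver is held. But applying paragraph (e): (e) operates against (b): the record's age is 22 years, meeting the 20 years threshold. (b) is therefore removed.
None of the exceptions is available; § 23 applies in full.

Yes — the Marisport Planning Office must disclose the contract file.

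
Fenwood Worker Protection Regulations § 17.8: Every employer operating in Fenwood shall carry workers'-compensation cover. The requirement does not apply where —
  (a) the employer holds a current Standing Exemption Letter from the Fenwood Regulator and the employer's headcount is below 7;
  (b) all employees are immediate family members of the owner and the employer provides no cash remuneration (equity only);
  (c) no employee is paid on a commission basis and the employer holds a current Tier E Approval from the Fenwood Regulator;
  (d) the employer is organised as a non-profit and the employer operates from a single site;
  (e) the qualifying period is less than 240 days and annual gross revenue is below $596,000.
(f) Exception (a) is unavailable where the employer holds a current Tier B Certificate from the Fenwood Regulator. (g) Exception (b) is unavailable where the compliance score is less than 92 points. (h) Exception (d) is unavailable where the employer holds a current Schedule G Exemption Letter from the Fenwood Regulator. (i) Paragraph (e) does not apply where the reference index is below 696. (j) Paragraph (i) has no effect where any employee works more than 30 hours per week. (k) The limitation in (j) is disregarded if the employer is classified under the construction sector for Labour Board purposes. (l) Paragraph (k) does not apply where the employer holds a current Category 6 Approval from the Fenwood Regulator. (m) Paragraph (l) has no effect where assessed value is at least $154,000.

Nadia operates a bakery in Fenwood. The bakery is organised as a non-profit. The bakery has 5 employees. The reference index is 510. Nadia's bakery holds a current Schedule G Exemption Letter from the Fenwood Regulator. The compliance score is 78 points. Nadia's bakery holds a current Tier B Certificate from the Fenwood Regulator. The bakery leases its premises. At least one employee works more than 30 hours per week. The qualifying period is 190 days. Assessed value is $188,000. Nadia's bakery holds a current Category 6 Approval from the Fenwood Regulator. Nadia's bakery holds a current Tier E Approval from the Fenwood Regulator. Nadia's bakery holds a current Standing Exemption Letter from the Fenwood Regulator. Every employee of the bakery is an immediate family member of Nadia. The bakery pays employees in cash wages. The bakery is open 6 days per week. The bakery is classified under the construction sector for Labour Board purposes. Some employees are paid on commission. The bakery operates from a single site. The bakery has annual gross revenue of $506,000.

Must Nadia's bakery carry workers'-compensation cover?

Exception (a) is satisfied on its face — a current Standing Exemption Letter is held; the employer's headcount is 5, below the 7 limit. But applying paragraph (f): (f) is triggered — a current Tier B Certificate is held. Exception (a) does not apply.
Exception (b) requires that the employer provides no cash remuneration (equity only); but employees are paid cash wages, so (b) is unavailable.
Exception (c) requires that no employee is paid on a commission basis; but some employees are paid on commission, so (c) is unavailable.
All of (d)'s requirements are met (the employer is a non-profit; the employer operates from a single site). However, paragraph (h) must be considered: (h) operates against (d): a current Schedule G Exemption Letter is held. (d) is therefore removed.
Exception (e)'s conditions are all satisfied: the qualifying period is 190 days, less than the 240 days limit; annual gross revenue is $506,000, below the $596,000 limit. But: (i) operates against (e): the reference index is 510, below the 696 limit. (j) operates (at least one employee exceeds 30 hours/week), but is displaced by (k): (k) operates — the bakery is classified under the construction sector. (l) applies (a current Category 6 Approval is held), but is displaced by (m): (m) is engaged — assessed value is $188,000, meeting the $154,000 threshold. So (e) is unavailable.
No exception is made out. Nadia's bakery falls within the general rule.

Yes — Nadia's bakery must carry workers'-compensation cover.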